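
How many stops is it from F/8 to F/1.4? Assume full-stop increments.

f/8 → f/5.6 → f/4 → f/2.8 → f/2 → f/1.4 — count the steps: 5 stops.

5 stops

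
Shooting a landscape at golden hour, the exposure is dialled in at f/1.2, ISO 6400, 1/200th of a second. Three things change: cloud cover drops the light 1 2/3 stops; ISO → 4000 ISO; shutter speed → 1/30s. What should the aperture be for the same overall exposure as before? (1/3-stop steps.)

Scene light: 1 2/3 stops darker.
ISO: 6400 → 5000 → 4000 — 2/3 stop lower (darker).
Shutter speed: 1/200 → 1/160 → 1/125 → 1/100 → 1/80 → 1/60 → 1/50 → 1/40 → 1/30 — 2 2/3 stops slower (brighter).
Net so far: 1/3 stop brighter. Aperture: f/1.2 → f/1.4.

f/1.4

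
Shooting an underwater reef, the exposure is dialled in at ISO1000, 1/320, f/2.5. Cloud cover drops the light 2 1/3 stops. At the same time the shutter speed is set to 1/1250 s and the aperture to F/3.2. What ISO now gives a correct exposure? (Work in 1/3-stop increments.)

Scene light: 2 1/3 stops darker.
Shutter speed: 1/320 → 1/400 → 1/500 → 1/640 → 1/800 → 1/1000 → 1/1250 — 2 stops shorter (darker).
Aperture: f/2.5 → f/2.8 → f/3.2 — 2/3 stop stopped down (darker).
Net so far: 5 stops darker. ISO: 1000 → 1250 → 1600 → 2000 → 2500 → 3200 → 4000 → 5000 → 6400 → 8000 → 10000 → 12800 → 16000 → 20000 → 25600 → 32000.

ISO 32000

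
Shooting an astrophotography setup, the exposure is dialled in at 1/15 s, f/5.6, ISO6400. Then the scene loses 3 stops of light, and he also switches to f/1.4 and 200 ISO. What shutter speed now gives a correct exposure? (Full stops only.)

1 s

Scene light: 3 stops darker.
Aperture: f/5.6 → f/4 → f/2.8 → f/2 → f/1.4 — 4 stops larger aperture (brighter).
ISO: 6400 → 3200 → 1600 → 800 → 400 → 200 — 5 stops dropped (darker).
Net so far: 4 stops darker. Shutter speed: 1/15 → 1/8 → 1/4 → 1/2 → 1.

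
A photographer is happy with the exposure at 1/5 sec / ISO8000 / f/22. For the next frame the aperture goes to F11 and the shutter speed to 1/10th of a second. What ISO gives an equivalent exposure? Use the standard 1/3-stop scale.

ISO 4000

Aperture: f/22 → f/20 → f/18 → f/16 → f/14 → f/13 → f/11 — 2 stops larger aperture (brighter).
Shutter speed: 1/5 → 1/6 → 1/8 → 1/10 — 1 stop shorter (darker).
Net change so far: 1 stop brighter. Offset with the ISO: 8000 → 6400 → 5000 → 4000.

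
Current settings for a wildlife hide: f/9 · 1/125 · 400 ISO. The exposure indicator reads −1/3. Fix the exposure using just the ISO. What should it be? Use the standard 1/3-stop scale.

Underexposed by 1/3 stop → need 1/3 stop brighter.
ISO: 400 → 500.

ISO 500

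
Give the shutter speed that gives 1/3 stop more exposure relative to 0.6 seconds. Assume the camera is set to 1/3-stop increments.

Shutter speed: 0.6 → 0.8 — 1/3 stop longer (brighter).

0.8 s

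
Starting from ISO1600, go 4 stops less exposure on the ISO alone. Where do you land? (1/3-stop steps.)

ISO: 1600 → 1250 → 1000 → 800 → 640 → 500 → 400 → 320 → 250 → 200 → 160 → 125 → 100 — 4 stops dropped (darker).

ISO 100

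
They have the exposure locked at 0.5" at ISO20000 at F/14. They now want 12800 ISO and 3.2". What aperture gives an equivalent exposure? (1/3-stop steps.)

f/29

ISO: 20000 → 16000 → 12800 — 2/3 stop dropped (darker).
Shutter speed: 0.5 → 0.6 → 0.8 → 1 → 1.3 → 1.6 → 2 → 2.5 → 3.2 — 2 2/3 stops slower (brighter).
Net change so far: 2 stops brighter. Offset with the aperture: f/14 → f/16 → f/18 → f/20 → f/22 → f/25 → f/29.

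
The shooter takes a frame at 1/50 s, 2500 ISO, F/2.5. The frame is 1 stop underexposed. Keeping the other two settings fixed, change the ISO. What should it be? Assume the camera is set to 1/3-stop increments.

ISO 5000

Underexposed by 1 stop → need 1 stop brighter.
ISO: 2500 → 3200 → 4000 → 5000.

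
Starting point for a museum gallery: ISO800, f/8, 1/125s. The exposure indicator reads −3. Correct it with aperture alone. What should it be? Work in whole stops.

f/2.8

Underexposed by 3 stops → need 3 stops brighter.
Aperture: f/8 → f/5.6 → f/4 → f/2.8.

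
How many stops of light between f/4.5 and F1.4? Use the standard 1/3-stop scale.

f/4.5 → f/4 → f/3.5 → f/3.2 → f/2.8 → f/2.5 → f/2.2 → f/2 → f/1.8 → f/1.6 → f/1.4 — count the steps: 10 third-stops = 3 1/3 stops.

3 1/3 stops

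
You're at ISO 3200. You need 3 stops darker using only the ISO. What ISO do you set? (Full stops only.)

ISO: 3200 → 1600 → 800 → 400 — 3 stops lower (darker).

ISO 400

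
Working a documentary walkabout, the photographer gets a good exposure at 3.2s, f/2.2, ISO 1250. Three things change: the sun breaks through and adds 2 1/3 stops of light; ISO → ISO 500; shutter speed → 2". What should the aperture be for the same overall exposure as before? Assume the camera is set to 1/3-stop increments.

Scene light: 2 1/3 stops brighter.
ISO: 1250 → 1000 → 800 → 640 → 500 — 1 1/3 stops dropped (darker).
Shutter speed: 3.2 → 2.5 → 2 — 2/3 stop faster (darker).
Net so far: 1/3 stop brighter. Aperture: f/2.2 → f/2.5.

f/2.5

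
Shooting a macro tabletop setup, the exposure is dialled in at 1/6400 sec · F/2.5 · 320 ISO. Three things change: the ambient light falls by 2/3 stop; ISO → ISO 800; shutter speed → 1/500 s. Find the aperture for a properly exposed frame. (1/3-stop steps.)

f/11

Scene light: 2/3 stop darker.
ISO: 320 → 400 → 500 → 640 → 800 — 1 1/3 stops higher (brighter).
Shutter speed: 1/6400 → 1/5000 → 1/4000 → 1/3200 → 1/2500 → 1/2000 → 1/1600 → 1/1250 → 1/1000 → 1/800 → 1/640 → 1/500 — 3 2/3 stops slower (brighter).
Net so far: 4 1/3 stops brighter. Aperture: f/2.5 → f/2.8 → f/3.2 → f/3.5 → f/4 → f/4.5 → f/5 → f/5.6 → f/6.3 → f/7.1 → f/8 → f/9 → f/10 → f/11.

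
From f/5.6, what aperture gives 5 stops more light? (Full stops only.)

f/1.0

Aperture: f/5.6 → f/4 → f/2.8 → f/2 → f/1.4 → f/1.0 — 5 stops wider (brighter).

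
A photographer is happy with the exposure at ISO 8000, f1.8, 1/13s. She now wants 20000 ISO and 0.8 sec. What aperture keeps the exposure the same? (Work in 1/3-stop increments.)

f/9

ISO: 8000 → 10000 → 12800 → 16000 → 20000 — 1 1/3 stops raised (brighter).
Shutter speed: 1/13 → 1/10 → 1/8 → 1/6 → 1/5 → 1/4 → 0.3 → 0.4 → 0.5 → 0.6 → 0.8 — 3 1/3 stops longer (brighter).
Net change so far: 4 2/3 stops brighter. Offset with the aperture: f/1.8 → f/2 → f/2.2 → f/2.5 → f/2.8 → f/3.2 → f/3.5 → f/4 → f/4.5 → f/5 → f/5.6 → f/6.3 → f/7.1 → f/8 → f/9.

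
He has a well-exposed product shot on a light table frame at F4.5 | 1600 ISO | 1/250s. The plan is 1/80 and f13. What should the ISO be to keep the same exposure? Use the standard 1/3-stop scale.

ISO 4000

Shutter speed: 1/250 → 1/200 → 1/160 → 1/125 → 1/100 → 1/80 — 1 2/3 stops longer (brighter).
Aperture: f/4.5 → f/5 → f/5.6 → f/6.3 → f/7.1 → f/8 → f/9 → f/10 → f/11 → f/13 — 3 stops stopped down (darker).
Net change so far: 1 1/3 stops darker. Offset with the ISO: 1600 → 2000 → 2500 → 3200 → 4000.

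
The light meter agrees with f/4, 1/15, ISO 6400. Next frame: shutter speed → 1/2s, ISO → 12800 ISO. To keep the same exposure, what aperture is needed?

f/16

Shutter speed: 1/15 → 1/8 → 1/4 → 1/2 — 3 stops slower (brighter).
ISO: 6400 → 12800 — 1 stop raised (brighter).
Net change so far: 4 stops brighter. Offset with the aperture: f/4 → f/5.6 → f/8 → f/11 → f/16.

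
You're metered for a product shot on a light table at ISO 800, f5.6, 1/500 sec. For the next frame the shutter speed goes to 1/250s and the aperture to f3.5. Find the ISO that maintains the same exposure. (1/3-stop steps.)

ISO 160

Shutter speed: 1/500 → 1/400 → 1/320 → 1/250 — 1 stop longer (brighter).
Aperture: f/5.6 → f/5 → f/4.5 → f/4 → f/3.5 — 1 1/3 stops opened up (brighter).
Net change so far: 2 1/3 stops brighter. Offset with the ISO: 800 → 640 → 500 → 400 → 320 → 250 → 200 → 160.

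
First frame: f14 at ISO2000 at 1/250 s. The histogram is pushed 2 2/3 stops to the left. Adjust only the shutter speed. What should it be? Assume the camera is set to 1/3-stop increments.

1/40s

Underexposed by 2 2/3 stops → need 2 2/3 stops brighter.
Shutter speed: 1/250 → 1/200 → 1/160 → 1/125 → 1/100 → 1/80 → 1/60 → 1/50 → 1/40.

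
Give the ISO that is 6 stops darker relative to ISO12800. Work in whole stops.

ISO: 12800 → 6400 → 3200 → 1600 → 800 → 400 → 200 — 6 stops lower (darker).

ISO 200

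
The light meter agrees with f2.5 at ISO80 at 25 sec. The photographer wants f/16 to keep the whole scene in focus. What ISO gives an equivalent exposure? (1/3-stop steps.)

ISO 3200

Aperture: f/2.5 → f/2.8 → f/3.2 → f/3.5 → f/4 → f/4.5 → f/5 → f/5.6 → f/6.3 → f/7.1 → f/8 → f/9 → f/10 → f/11 → f/13 → f/14 → f/16 — 5 1/3 stops narrower (darker).
Need 5 1/3 stops brighter from the ISO: 80 → 100 → 125 → 160 → 200 → 250 → 320 → 400 → 500 → 640 → 800 → 1000 → 1250 → 1600 → 2000 → 2500 → 3200.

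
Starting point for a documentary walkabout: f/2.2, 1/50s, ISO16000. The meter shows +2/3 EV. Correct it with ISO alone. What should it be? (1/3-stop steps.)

ISO 10000

Overexposed by 2/3 stop → need 2/3 stop darker.
ISO: 16000 → 12800 → 10000.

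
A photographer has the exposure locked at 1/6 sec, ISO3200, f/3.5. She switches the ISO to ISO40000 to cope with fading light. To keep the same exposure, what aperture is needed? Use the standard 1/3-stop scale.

f/13

ISO: 3200 → 4000 → 5000 → 6400 → 8000 → 10000 → 12800 → 16000 → 20000 → 25600 → 32000 → 40000 — 3 2/3 stops raised (brighter).
Need 3 2/3 stops darker from the aperture: f/3.5 → f/4 → f/4.5 → f/5 → f/5.6 → f/6.3 → f/7.1 → f/8 → f/9 → f/10 → f/11 → f/13.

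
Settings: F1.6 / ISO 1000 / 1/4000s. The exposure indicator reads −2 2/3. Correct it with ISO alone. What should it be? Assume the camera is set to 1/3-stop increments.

Underexposed by 2 2/3 stops → need 2 2/3 stops brighter.
ISO: 1000 → 1250 → 1600 → 2000 → 2500 → 3200 → 4000 → 5000 → 6400.

ISO 6400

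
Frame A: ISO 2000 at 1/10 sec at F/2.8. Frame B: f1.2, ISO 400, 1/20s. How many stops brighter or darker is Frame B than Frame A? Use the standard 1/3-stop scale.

1 stop darker

Aperture: f/2.8 → f/2.5 → f/2.2 → f/2 → f/1.8 → f/1.6 → f/1.4 → f/1.2 — 2 1/3 stops larger aperture (brighter).
Shutter speed: 1/10 → 1/13 → 1/15 → 1/20 — 1 stop faster (darker).
ISO: 2000 → 1600 → 1250 → 1000 → 800 → 640 → 500 → 400 — 2 1/3 stops lower (darker).
Net: +2 1/3 −1 −2 1/3 = −1 stop.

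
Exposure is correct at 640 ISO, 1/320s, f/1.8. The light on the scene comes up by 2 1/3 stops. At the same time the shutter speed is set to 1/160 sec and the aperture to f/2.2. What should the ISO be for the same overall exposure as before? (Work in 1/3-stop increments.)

Scene light: 2 1/3 stops brighter.
Shutter speed: 1/320 → 1/250 → 1/200 → 1/160 — 1 stop longer (brighter).
Aperture: f/1.8 → f/2 → f/2.2 — 2/3 stop stopped down (darker).
Net so far: 2 2/3 stops brighter. ISO: 640 → 500 → 400 → 320 → 250 → 200 → 160 → 125 → 100.

ISO 100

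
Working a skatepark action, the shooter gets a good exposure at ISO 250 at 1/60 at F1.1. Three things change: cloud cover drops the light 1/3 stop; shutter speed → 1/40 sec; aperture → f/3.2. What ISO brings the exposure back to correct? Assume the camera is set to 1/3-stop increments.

ISO 1600

Scene light: 1/3 stop darker.
Shutter speed: 1/60 → 1/50 → 1/40 — 2/3 stop longer (brighter).
Aperture: f/1.1 → f/1.2 → f/1.4 → f/1.6 → f/1.8 → f/2 → f/2.2 → f/2.5 → f/2.8 → f/3.2 — 3 stops stopped down (darker).
Net so far: 2 2/3 stops darker. ISO: 250 → 320 → 400 → 500 → 640 → 800 → 1000 → 1250 → 1600.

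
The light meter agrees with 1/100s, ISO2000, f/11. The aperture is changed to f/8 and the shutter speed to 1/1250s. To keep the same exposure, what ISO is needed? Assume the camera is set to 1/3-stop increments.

ISO 12800

Aperture: f/11 → f/10 → f/9 → f/8 — 1 stop larger aperture (brighter).
Shutter speed: 1/100 → 1/125 → 1/160 → 1/200 → 1/250 → 1/320 → 1/400 → 1/500 → 1/640 → 1/800 → 1/1000 → 1/1250 — 3 2/3 stops shorter (darker).
Net change so far: 2 2/3 stops darker. Offset with the ISO: 2000 → 2500 → 3200 → 4000 → 5000 → 6400 → 8000 → 10000 → 12800.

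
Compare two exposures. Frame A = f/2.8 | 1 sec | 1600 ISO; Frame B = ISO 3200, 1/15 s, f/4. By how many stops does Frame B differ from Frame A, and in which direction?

Aperture: f/2.8 → f/4 — 1 stop stopped down (darker).
Shutter speed: 1 → 1/2 → 1/4 → 1/8 → 1/15 — 4 stops shorter (darker).
ISO: 1600 → 3200 — 1 stop raised (brighter).
Net: −1 −4 +1 = −4 stops.

4 stops darker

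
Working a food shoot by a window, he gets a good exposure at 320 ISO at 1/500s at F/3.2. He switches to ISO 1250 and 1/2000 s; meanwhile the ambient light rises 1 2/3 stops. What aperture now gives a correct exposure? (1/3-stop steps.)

f/5.6

Scene light: 1 2/3 stops brighter.
ISO: 320 → 400 → 500 → 640 → 800 → 1000 → 1250 — 2 stops higher (brighter).
Shutter speed: 1/500 → 1/640 → 1/800 → 1/1000 → 1/1250 → 1/1600 → 1/2000 — 2 stops faster (darker).
Net so far: 1 2/3 stops brighter. Aperture: f/3.2 → f/3.5 → f/4 → f/4.5 → f/5 → f/5.6.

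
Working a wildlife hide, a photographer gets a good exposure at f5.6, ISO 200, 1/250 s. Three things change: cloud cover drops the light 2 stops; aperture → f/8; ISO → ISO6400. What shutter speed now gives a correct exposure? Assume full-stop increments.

Scene light: 2 stops darker.
Aperture: f/5.6 → f/8 — 1 stop narrower (darker).
ISO: 200 → 400 → 800 → 1600 → 3200 → 6400 — 5 stops raised (brighter).
Net so far: 2 stops brighter. Shutter speed: 1/250 → 1/500 → 1/1000.

1/1000s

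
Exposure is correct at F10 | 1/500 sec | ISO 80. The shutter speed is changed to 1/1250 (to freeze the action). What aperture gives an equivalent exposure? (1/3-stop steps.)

Shutter speed: 1/500 → 1/640 → 1/800 → 1/1000 → 1/1250 — 1 1/3 stops faster (darker).
Need 1 1/3 stops brighter from the aperture: f/10 → f/9 → f/8 → f/7.1 → f/6.3.

f/6.3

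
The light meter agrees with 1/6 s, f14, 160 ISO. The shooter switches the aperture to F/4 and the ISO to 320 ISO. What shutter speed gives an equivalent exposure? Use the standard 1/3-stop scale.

1/160s

Aperture: f/14 → f/13 → f/11 → f/10 → f/9 → f/8 → f/7.1 → f/6.3 → f/5.6 → f/5 → f/4.5 → f/4 — 3 2/3 stops wider (brighter).
ISO: 160 → 200 → 250 → 320 — 1 stop higher (brighter).
Net change so far: 4 2/3 stops brighter. Offset with the shutter speed: 1/6 → 1/8 → 1/10 → 1/13 → 1/15 → 1/20 → 1/25 → 1/30 → 1/40 → 1/50 → 1/60 → 1/80 → 1/100 → 1/125 → 1/160.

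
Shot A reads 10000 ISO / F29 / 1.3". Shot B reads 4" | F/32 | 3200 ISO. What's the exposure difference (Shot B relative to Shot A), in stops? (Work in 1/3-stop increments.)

Aperture: f/29 → f/32 — 1/3 stop stopped down (darker).
Shutter speed: 1.3 → 1.6 → 2 → 2.5 → 3.2 → 4 — 1 2/3 stops longer (brighter).
ISO: 10000 → 8000 → 6400 → 5000 → 4000 → 3200 — 1 2/3 stops dropped (darker).
Net: −1/3 +1 2/3 −1 2/3 = −1/3 stops.

1/3 stop darker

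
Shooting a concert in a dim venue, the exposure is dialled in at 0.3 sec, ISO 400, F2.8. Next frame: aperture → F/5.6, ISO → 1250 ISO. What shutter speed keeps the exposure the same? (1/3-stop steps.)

0.4 s

Aperture: f/2.8 → f/3.2 → f/3.5 → f/4 → f/4.5 → f/5 → f/5.6 — 2 stops smaller aperture (darker).
ISO: 400 → 500 → 640 → 800 → 1000 → 1250 — 1 2/3 stops raised (brighter).
Net change so far: 1/3 stop darker. Offset with the shutter speed: 0.3 → 0.4.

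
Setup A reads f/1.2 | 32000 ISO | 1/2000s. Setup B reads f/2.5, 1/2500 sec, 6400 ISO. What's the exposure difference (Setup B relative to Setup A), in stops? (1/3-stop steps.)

Aperture: f/1.2 → f/1.4 → f/1.6 → f/1.8 → f/2 → f/2.2 → f/2.5 — 2 stops smaller aperture (darker).
Shutter speed: 1/2000 → 1/2500 — 1/3 stop shorter (darker).
ISO: 32000 → 25600 → 20000 → 16000 → 12800 → 10000 → 8000 → 6400 — 2 1/3 stops dropped (darker).
Net: −2 −1/3 −2 1/3 = −4 2/3 stops.

4 2/3 stops darker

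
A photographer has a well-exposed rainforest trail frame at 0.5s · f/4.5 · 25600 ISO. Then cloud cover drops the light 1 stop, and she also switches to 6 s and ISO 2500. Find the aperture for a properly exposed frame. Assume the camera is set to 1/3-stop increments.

f/3.5

Scene light: 1 stop darker.
Shutter speed: 0.5 → 0.6 → 0.8 → 1 → 1.3 → 1.6 → 2 → 2.5 → 3.2 → 4 → 5 → 6 — 3 2/3 stops slower (brighter).
ISO: 25600 → 20000 → 16000 → 12800 → 10000 → 8000 → 6400 → 5000 → 4000 → 3200 → 2500 — 3 1/3 stops lower (darker).
Net so far: 2/3 stop darker. Aperture: f/4.5 → f/4 → f/3.5.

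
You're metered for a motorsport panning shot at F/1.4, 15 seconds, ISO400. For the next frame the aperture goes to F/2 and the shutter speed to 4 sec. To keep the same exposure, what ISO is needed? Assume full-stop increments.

Aperture: f/1.4 → f/2 — 1 stop smaller aperture (darker).
Shutter speed: 15 → 8 → 4 — 2 stops shorter (darker).
Net change so far: 3 stops darker. Offset with the ISO: 400 → 800 → 1600 → 3200.

ISO 3200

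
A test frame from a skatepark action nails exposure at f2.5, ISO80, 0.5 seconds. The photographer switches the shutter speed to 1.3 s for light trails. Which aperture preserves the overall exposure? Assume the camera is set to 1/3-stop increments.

Shutter speed: 0.5 → 0.6 → 0.8 → 1 → 1.3 — 1 1/3 stops longer (brighter).
Need 1 1/3 stops darker from the aperture: f/2.5 → f/2.8 → f/3.2 → f/3.5 → f/4.

f/4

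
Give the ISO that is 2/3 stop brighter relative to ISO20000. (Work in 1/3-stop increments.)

ISO: 20000 → 25600 → 32000 — 2/3 stop higher (brighter).

ISO 32000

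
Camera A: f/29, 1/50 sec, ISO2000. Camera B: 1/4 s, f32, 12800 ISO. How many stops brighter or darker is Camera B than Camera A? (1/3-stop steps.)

Aperture: f/29 → f/32 — 1/3 stop narrower (darker).
Shutter speed: 1/50 → 1/40 → 1/30 → 1/25 → 1/20 → 1/15 → 1/13 → 1/10 → 1/8 → 1/6 → 1/5 → 1/4 — 3 2/3 stops slower (brighter).
ISO: 2000 → 2500 → 3200 → 4000 → 5000 → 6400 → 8000 → 10000 → 12800 — 2 2/3 stops raised (brighter).
Net: −1/3 +3 2/3 +2 2/3 = +6 stops.

6 stops brighter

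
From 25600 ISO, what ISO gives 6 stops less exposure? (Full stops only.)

ISO: 25600 → 12800 → 6400 → 3200 → 1600 → 800 → 400 — 6 stops lower (darker).

ISO 400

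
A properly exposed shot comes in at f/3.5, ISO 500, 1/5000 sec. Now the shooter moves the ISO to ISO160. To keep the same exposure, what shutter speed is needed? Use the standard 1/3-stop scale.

1/1600s

ISO: 500 → 400 → 320 → 250 → 200 → 160 — 1 2/3 stops lower (darker).
Need 1 2/3 stops brighter from the shutter speed: 1/5000 → 1/4000 → 1/3200 → 1/2500 → 1/2000 → 1/1600.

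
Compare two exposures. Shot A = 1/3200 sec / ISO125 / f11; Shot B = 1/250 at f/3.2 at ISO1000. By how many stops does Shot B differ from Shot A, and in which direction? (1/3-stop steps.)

Aperture: f/11 → f/10 → f/9 → f/8 → f/7.1 → f/6.3 → f/5.6 → f/5 → f/4.5 → f/4 → f/3.5 → f/3.2 — 3 2/3 stops opened up (brighter).
Shutter speed: 1/3200 → 1/2500 → 1/2000 → 1/1600 → 1/1250 → 1/1000 → 1/800 → 1/640 → 1/500 → 1/400 → 1/320 → 1/250 — 3 2/3 stops slower (brighter).
ISO: 125 → 160 → 200 → 250 → 320 → 400 → 500 → 640 → 800 → 1000 — 3 stops higher (brighter).
Net: +3 2/3 +3 2/3 +3 = +10 1/3 stops.

10 1/3 stops brighter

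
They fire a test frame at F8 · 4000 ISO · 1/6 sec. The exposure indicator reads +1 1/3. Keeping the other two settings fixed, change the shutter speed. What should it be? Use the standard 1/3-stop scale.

Overexposed by 1 1/3 stops → need 1 1/3 stops darker.
Shutter speed: 1/6 → 1/8 → 1/10 → 1/13 → 1/15.

1/15s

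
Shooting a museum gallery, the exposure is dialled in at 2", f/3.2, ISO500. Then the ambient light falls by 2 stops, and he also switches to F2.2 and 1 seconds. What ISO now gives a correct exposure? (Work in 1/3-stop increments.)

Scene light: 2 stops darker.
Aperture: f/3.2 → f/2.8 → f/2.5 → f/2.2 — 1 stop wider (brighter).
Shutter speed: 2 → 1.6 → 1.3 → 1 — 1 stop shorter (darker).
Net so far: 2 stops darker. ISO: 500 → 640 → 800 → 1000 → 1250 → 1600 → 2000.

ISO 2000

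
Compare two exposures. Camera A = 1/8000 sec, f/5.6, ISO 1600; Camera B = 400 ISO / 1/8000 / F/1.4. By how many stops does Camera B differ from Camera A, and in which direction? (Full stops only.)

2 stops brighter

Aperture: f/5.6 → f/4 → f/2.8 → f/2 → f/1.4 — 4 stops opened up (brighter).
Shutter speed: unchanged.
ISO: 1600 → 800 → 400 — 2 stops lower (darker).
Net: +4 −2 = +2 stops.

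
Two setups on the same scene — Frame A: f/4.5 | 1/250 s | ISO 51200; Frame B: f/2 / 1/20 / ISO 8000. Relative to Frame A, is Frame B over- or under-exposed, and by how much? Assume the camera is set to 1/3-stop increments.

3 1/3 stops brighter

Aperture: f/4.5 → f/4 → f/3.5 → f/3.2 → f/2.8 → f/2.5 → f/2.2 → f/2 — 2 1/3 stops opened up (brighter).
Shutter speed: 1/250 → 1/200 → 1/160 → 1/125 → 1/100 → 1/80 → 1/60 → 1/50 → 1/40 → 1/30 → 1/25 → 1/20 — 3 2/3 stops slower (brighter).
ISO: 51200 → 40000 → 32000 → 25600 → 20000 → 16000 → 12800 → 10000 → 8000 — 2 2/3 stops dropped (darker).
Net: +2 1/3 +3 2/3 −2 2/3 = +3 1/3 stops.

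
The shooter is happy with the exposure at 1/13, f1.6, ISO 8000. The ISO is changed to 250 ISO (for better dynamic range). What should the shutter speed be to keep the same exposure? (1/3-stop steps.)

2.5 s

ISO: 8000 → 6400 → 5000 → 4000 → 3200 → 2500 → 2000 → 1600 → 1250 → 1000 → 800 → 640 → 500 → 400 → 320 → 250 — 5 stops dropped (darker).
Need 5 stops brighter from the shutter speed: 1/13 → 1/10 → 1/8 → 1/6 → 1/5 → 1/4 → 0.3 → 0.4 → 0.5 → 0.6 → 0.8 → 1 → 1.3 → 1.6 → 2 → 2.5.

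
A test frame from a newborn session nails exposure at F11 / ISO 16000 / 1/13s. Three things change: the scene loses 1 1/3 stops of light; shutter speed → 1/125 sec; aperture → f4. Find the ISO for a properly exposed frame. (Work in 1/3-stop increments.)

Scene light: 1 1/3 stops darker.
Shutter speed: 1/13 → 1/15 → 1/20 → 1/25 → 1/30 → 1/40 → 1/50 → 1/60 → 1/80 → 1/100 → 1/125 — 3 1/3 stops shorter (darker).
Aperture: f/11 → f/10 → f/9 → f/8 → f/7.1 → f/6.3 → f/5.6 → f/5 → f/4.5 → f/4 — 3 stops opened up (brighter).
Net so far: 1 2/3 stops darker. ISO: 16000 → 20000 → 25600 → 32000 → 40000 → 51200.

ISO 51200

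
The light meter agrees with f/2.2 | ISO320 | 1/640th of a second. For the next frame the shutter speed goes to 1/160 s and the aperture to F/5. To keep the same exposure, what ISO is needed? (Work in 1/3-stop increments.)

ISO 400

Shutter speed: 1/640 → 1/500 → 1/400 → 1/320 → 1/250 → 1/200 → 1/160 — 2 stops slower (brighter).
Aperture: f/2.2 → f/2.5 → f/2.8 → f/3.2 → f/3.5 → f/4 → f/4.5 → f/5 — 2 1/3 stops smaller aperture (darker).
Net change so far: 1/3 stop darker. Offset with the ISO: 320 → 400.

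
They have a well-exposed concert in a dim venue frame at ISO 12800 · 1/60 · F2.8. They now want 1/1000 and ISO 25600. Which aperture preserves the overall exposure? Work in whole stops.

Shutter speed: 1/60 → 1/125 → 1/250 → 1/500 → 1/1000 — 4 stops shorter (darker).
ISO: 12800 → 25600 — 1 stop raised (brighter).
Net change so far: 3 stops darker. Offset with the aperture: f/2.8 → f/2 → f/1.4 → f/1.0.

f/1.0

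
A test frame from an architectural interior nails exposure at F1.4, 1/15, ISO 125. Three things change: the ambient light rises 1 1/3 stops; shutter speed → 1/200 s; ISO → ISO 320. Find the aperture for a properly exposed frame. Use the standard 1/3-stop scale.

f/1.0

Scene light: 1 1/3 stops brighter.
Shutter speed: 1/15 → 1/20 → 1/25 → 1/30 → 1/40 → 1/50 → 1/60 → 1/80 → 1/100 → 1/125 → 1/160 → 1/200 — 3 2/3 stops shorter (darker).
ISO: 125 → 160 → 200 → 250 → 320 — 1 1/3 stops higher (brighter).
Net so far: 1 stop darker. Aperture: f/1.4 → f/1.2 → f/1.1 → f/1.0.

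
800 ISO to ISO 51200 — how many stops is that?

6 stops

800 → 1600 → 3200 → 6400 → 12800 → 25600 → 51200 — count the steps: 6 stops.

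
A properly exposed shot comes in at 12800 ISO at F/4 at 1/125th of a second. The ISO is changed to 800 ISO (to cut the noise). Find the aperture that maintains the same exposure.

f/1.0

ISO: 12800 → 6400 → 3200 → 1600 → 800 — 4 stops lower (darker).
Need 4 stops brighter from the aperture: f/4 → f/2.8 → f/2 → f/1.4 → f/1.0.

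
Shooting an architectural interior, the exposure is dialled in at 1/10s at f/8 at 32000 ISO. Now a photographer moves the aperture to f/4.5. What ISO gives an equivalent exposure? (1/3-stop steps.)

ISO 10000

Aperture: f/8 → f/7.1 → f/6.3 → f/5.6 → f/5 → f/4.5 — 1 2/3 stops opened up (brighter).
Need 1 2/3 stops darker from the ISO: 32000 → 25600 → 20000 → 16000 → 12800 → 10000.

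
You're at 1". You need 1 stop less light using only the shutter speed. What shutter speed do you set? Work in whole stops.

Shutter speed: 1 → 1/2 — 1 stop faster (darker).

1/2s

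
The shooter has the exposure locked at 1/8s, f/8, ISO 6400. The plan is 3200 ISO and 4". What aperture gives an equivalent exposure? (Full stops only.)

f/32

ISO: 6400 → 3200 — 1 stop lower (darker).
Shutter speed: 1/8 → 1/4 → 1/2 → 1 → 2 → 4 — 5 stops slower (brighter).
Net change so far: 4 stops brighter. Offset with the aperture: f/8 → f/11 → f/16 → f/22 → f/32.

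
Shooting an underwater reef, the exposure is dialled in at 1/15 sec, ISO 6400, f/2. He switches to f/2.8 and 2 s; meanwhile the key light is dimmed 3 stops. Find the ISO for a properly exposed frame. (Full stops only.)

ISO 3200

Scene light: 3 stops darker.
Aperture: f/2 → f/2.8 — 1 stop stopped down (darker).
Shutter speed: 1/15 → 1/8 → 1/4 → 1/2 → 1 → 2 — 5 stops longer (brighter).
Net so far: 1 stop brighter. ISO: 6400 → 3200.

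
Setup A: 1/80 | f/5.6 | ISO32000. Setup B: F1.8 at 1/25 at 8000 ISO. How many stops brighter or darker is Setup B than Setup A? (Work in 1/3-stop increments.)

Aperture: f/5.6 → f/5 → f/4.5 → f/4 → f/3.5 → f/3.2 → f/2.8 → f/2.5 → f/2.2 → f/2 → f/1.8 — 3 1/3 stops opened up (brighter).
Shutter speed: 1/80 → 1/60 → 1/50 → 1/40 → 1/30 → 1/25 — 1 2/3 stops slower (brighter).
ISO: 32000 → 25600 → 20000 → 16000 → 12800 → 10000 → 8000 — 2 stops lower (darker).
Net: +3 1/3 +1 2/3 −2 = +3 stops.

3 stops brighter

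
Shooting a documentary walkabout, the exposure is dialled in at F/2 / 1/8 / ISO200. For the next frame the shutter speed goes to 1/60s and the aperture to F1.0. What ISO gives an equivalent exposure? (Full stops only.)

Shutter speed: 1/8 → 1/15 → 1/30 → 1/60 — 3 stops faster (darker).
Aperture: f/2 → f/1.4 → f/1.0 — 2 stops wider (brighter).
Net change so far: 1 stop darker. Offset with the ISO: 200 → 400.

ISO 400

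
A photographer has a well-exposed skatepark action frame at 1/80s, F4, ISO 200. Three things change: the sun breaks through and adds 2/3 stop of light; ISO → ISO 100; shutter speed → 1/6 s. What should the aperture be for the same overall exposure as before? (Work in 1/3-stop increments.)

Scene light: 2/3 stop brighter.
ISO: 200 → 160 → 125 → 100 — 1 stop lower (darker).
Shutter speed: 1/80 → 1/60 → 1/50 → 1/40 → 1/30 → 1/25 → 1/20 → 1/15 → 1/13 → 1/10 → 1/8 → 1/6 — 3 2/3 stops slower (brighter).
Net so far: 3 1/3 stops brighter. Aperture: f/4 → f/4.5 → f/5 → f/5.6 → f/6.3 → f/7.1 → f/8 → f/9 → f/10 → f/11 → f/13.

f/13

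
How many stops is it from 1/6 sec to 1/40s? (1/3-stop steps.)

2 2/3 stops

1/6 → 1/8 → 1/10 → 1/13 → 1/15 → 1/20 → 1/25 → 1/30 → 1/40 — count the steps: 8 third-stops = 2 2/3 stops.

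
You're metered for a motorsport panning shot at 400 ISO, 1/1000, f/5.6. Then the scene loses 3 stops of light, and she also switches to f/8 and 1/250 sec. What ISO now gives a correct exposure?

Scene light: 3 stops darker.
Aperture: f/5.6 → f/8 — 1 stop smaller aperture (darker).
Shutter speed: 1/1000 → 1/500 → 1/250 — 2 stops slower (brighter).
Net so far: 2 stops darker. ISO: 400 → 800 → 1600.

ISO 1600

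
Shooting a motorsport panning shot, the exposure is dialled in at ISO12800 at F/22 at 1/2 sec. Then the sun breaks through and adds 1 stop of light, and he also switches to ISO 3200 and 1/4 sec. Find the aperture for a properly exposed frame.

Scene light: 1 stop brighter.
ISO: 12800 → 6400 → 3200 — 2 stops lower (darker).
Shutter speed: 1/2 → 1/4 — 1 stop shorter (darker).
Net so far: 2 stops darker. Aperture: f/22 → f/16 → f/11.

f/11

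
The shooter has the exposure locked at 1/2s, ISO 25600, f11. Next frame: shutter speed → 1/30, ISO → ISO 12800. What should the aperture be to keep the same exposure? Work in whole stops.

Shutter speed: 1/2 → 1/4 → 1/8 → 1/15 → 1/30 — 4 stops faster (darker).
ISO: 25600 → 12800 — 1 stop lower (darker).
Net change so far: 5 stops darker. Offset with the aperture: f/11 → f/8 → f/5.6 → f/4 → f/2.8 → f/2.

f/2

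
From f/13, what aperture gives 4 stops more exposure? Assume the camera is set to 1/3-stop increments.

f/3.2

Aperture: f/13 → f/11 → f/10 → f/9 → f/8 → f/7.1 → f/6.3 → f/5.6 → f/5 → f/4.5 → f/4 → f/3.5 → f/3.2 — 4 stops wider (brighter).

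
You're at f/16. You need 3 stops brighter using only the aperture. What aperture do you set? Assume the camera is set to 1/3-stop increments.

f/5.6

Aperture: f/16 → f/14 → f/13 → f/11 → f/10 → f/9 → f/8 → f/7.1 → f/6.3 → f/5.6 — 3 stops larger aperture (brighter).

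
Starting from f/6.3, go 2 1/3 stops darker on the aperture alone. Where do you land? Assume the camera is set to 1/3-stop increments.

Aperture: f/6.3 → f/7.1 → f/8 → f/9 → f/10 → f/11 → f/13 → f/14 — 2 1/3 stops stopped down (darker).

f/14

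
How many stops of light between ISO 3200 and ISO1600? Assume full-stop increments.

1 stop

3200 → 1600 — count the steps: 1 stop.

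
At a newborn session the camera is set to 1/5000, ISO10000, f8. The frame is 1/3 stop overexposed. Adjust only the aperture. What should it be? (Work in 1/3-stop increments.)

Overexposed by 1/3 stop → need 1/3 stop darker.
Aperture: f/8 → f/9.

f/9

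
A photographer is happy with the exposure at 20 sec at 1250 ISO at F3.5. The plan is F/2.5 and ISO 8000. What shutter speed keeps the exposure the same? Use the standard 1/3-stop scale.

1.6 s

Aperture: f/3.5 → f/3.2 → f/2.8 → f/2.5 — 1 stop opened up (brighter).
ISO: 1250 → 1600 → 2000 → 2500 → 3200 → 4000 → 5000 → 6400 → 8000 — 2 2/3 stops raised (brighter).
Net change so far: 3 2/3 stops brighter. Offset with the shutter speed: 20 → 15 → 13 → 10 → 8 → 6 → 5 → 4 → 3.2 → 2.5 → 2 → 1.6.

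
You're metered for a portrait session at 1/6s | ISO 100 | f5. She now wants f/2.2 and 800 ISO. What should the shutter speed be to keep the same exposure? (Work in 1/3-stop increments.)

1/250s

Aperture: f/5 → f/4.5 → f/4 → f/3.5 → f/3.2 → f/2.8 → f/2.5 → f/2.2 — 2 1/3 stops wider (brighter).
ISO: 100 → 125 → 160 → 200 → 250 → 320 → 400 → 500 → 640 → 800 — 3 stops raised (brighter).
Net change so far: 5 1/3 stops brighter. Offset with the shutter speed: 1/6 → 1/8 → 1/10 → 1/13 → 1/15 → 1/20 → 1/25 → 1/30 → 1/40 → 1/50 → 1/60 → 1/80 → 1/100 → 1/125 → 1/160 → 1/200 → 1/250.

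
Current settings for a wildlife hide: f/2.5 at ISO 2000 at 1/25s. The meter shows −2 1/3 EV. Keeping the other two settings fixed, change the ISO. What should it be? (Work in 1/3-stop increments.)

Underexposed by 2 1/3 stops → need 2 1/3 stops brighter.
ISO: 2000 → 2500 → 3200 → 4000 → 5000 → 6400 → 8000 → 10000.

ISO 10000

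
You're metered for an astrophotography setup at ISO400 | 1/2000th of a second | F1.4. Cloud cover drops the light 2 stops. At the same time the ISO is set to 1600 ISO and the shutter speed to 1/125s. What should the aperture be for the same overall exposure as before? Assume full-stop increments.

f/5.6

Scene light: 2 stops darker.
ISO: 400 → 800 → 1600 — 2 stops higher (brighter).
Shutter speed: 1/2000 → 1/1000 → 1/500 → 1/250 → 1/125 — 4 stops longer (brighter).
Net so far: 4 stops brighter. Aperture: f/1.4 → f/2 → f/2.8 → f/4 → f/5.6.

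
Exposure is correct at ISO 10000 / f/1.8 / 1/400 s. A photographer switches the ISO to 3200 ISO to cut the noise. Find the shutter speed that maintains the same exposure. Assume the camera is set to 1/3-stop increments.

1/125s

ISO: 10000 → 8000 → 6400 → 5000 → 4000 → 3200 — 1 2/3 stops dropped (darker).
Need 1 2/3 stops brighter from the shutter speed: 1/400 → 1/320 → 1/250 → 1/200 → 1/160 → 1/125.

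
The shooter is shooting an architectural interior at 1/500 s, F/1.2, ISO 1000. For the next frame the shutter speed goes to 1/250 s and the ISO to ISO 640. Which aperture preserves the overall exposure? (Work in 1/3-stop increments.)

Shutter speed: 1/500 → 1/400 → 1/320 → 1/250 — 1 stop slower (brighter).
ISO: 1000 → 800 → 640 — 2/3 stop dropped (darker).
Net change so far: 1/3 stop brighter. Offset with the aperture: f/1.2 → f/1.4.

f/1.4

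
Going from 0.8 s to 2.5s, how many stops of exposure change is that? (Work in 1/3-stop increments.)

0.8 → 1 → 1.3 → 1.6 → 2 → 2.5 — count the steps: 5 third-stops = 1 2/3 stops.

1 2/3 stops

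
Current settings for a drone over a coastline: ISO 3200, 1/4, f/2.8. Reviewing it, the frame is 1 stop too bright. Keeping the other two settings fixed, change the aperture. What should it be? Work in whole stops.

Overexposed by 1 stop → need 1 stop darker.
Aperture: f/2.8 → f/4.

f/4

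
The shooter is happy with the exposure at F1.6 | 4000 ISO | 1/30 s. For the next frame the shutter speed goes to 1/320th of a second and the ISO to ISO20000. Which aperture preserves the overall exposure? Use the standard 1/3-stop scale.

Shutter speed: 1/30 → 1/40 → 1/50 → 1/60 → 1/80 → 1/100 → 1/125 → 1/160 → 1/200 → 1/250 → 1/320 — 3 1/3 stops shorter (darker).
ISO: 4000 → 5000 → 6400 → 8000 → 10000 → 12800 → 16000 → 20000 — 2 1/3 stops raised (brighter).
Net change so far: 1 stop darker. Offset with the aperture: f/1.6 → f/1.4 → f/1.2 → f/1.1.

f/1.1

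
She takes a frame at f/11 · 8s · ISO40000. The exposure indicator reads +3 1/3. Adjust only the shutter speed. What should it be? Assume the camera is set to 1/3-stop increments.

Overexposed by 3 1/3 stops → need 3 1/3 stops darker.
Shutter speed: 8 → 6 → 5 → 4 → 3.2 → 2.5 → 2 → 1.6 → 1.3 → 1 → 0.8.

0.8 s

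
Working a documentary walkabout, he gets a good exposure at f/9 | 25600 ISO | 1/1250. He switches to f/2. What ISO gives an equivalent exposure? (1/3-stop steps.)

ISO 1250

Aperture: f/9 → f/8 → f/7.1 → f/6.3 → f/5.6 → f/5 → f/4.5 → f/4 → f/3.5 → f/3.2 → f/2.8 → f/2.5 → f/2.2 → f/2 — 4 1/3 stops wider (brighter).
Need 4 1/3 stops darker from the ISO: 25600 → 20000 → 16000 → 12800 → 10000 → 8000 → 6400 → 5000 → 4000 → 3200 → 2500 → 2000 → 1600 → 1250.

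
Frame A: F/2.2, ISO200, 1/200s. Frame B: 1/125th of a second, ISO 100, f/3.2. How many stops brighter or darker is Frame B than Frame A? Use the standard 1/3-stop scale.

Aperture: f/2.2 → f/2.5 → f/2.8 → f/3.2 — 1 stop narrower (darker).
Shutter speed: 1/200 → 1/160 → 1/125 — 2/3 stop slower (brighter).
ISO: 200 → 160 → 125 → 100 — 1 stop dropped (darker).
Net: −1 +2/3 −1 = −1 1/3 stops.

1 1/3 stops darker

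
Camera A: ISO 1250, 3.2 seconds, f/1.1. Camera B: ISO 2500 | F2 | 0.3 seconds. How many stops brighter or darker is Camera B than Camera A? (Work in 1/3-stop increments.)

Aperture: f/1.1 → f/1.2 → f/1.4 → f/1.6 → f/1.8 → f/2 — 1 2/3 stops stopped down (darker).
Shutter speed: 3.2 → 2.5 → 2 → 1.6 → 1.3 → 1 → 0.8 → 0.6 → 0.5 → 0.4 → 0.3 — 3 1/3 stops shorter (darker).
ISO: 1250 → 1600 → 2000 → 2500 — 1 stop higher (brighter).
Net: −1 2/3 −3 1/3 +1 = −4 stops.

4 stops darker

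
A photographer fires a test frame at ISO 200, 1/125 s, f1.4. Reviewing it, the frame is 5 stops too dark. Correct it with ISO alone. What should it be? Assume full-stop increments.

Underexposed by 5 stops → need 5 stops brighter.
ISO: 200 → 400 → 800 → 1600 → 3200 → 6400.

ISO 6400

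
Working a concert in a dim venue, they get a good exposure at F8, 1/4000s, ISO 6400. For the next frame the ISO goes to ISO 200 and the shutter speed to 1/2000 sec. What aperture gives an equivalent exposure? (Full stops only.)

f/2

ISO: 6400 → 3200 → 1600 → 800 → 400 → 200 — 5 stops dropped (darker).
Shutter speed: 1/4000 → 1/2000 — 1 stop slower (brighter).
Net change so far: 4 stops darker. Offset with the aperture: f/8 → f/5.6 → f/4 → f/2.8 → f/2.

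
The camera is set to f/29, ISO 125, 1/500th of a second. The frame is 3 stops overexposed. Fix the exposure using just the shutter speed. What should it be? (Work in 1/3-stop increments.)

Overexposed by 3 stops → need 3 stops darker.
Shutter speed: 1/500 → 1/640 → 1/800 → 1/1000 → 1/1250 → 1/1600 → 1/2000 → 1/2500 → 1/3200 → 1/4000.

1/4000s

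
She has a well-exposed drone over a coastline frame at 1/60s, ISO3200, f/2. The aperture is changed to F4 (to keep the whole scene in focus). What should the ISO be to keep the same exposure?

ISO 12800

Aperture: f/2 → f/2.8 → f/4 — 2 stops stopped down (darker).
Need 2 stops brighter from the ISO: 3200 → 6400 → 12800.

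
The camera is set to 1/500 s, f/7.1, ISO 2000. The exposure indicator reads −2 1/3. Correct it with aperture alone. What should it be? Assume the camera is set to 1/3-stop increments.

Underexposed by 2 1/3 stops → need 2 1/3 stops brighter.
Aperture: f/7.1 → f/6.3 → f/5.6 → f/5 → f/4.5 → f/4 → f/3.5 → f/3.2.

f/3.2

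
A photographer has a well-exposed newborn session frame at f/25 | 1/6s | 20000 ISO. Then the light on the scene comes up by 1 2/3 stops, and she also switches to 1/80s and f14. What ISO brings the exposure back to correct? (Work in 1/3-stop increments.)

ISO 25600

Scene light: 1 2/3 stops brighter.
Shutter speed: 1/6 → 1/8 → 1/10 → 1/13 → 1/15 → 1/20 → 1/25 → 1/30 → 1/40 → 1/50 → 1/60 → 1/80 — 3 2/3 stops shorter (darker).
Aperture: f/25 → f/22 → f/20 → f/18 → f/16 → f/14 — 1 2/3 stops opened up (brighter).
Net so far: 1/3 stop darker. ISO: 20000 → 25600.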